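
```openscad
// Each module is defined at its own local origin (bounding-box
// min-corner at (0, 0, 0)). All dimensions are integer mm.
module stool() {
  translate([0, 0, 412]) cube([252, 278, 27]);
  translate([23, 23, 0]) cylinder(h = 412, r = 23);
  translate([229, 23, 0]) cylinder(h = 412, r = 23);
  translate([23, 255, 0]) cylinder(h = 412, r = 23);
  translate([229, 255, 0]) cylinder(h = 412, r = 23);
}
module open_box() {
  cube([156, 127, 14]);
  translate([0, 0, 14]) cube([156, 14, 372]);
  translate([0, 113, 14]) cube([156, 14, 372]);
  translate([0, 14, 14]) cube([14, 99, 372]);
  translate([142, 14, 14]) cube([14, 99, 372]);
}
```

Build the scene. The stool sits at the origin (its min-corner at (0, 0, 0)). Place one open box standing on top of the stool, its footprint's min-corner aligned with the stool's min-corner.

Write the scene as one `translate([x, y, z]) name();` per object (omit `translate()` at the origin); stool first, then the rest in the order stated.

stool();
translate([0, 0, 439]) open_box();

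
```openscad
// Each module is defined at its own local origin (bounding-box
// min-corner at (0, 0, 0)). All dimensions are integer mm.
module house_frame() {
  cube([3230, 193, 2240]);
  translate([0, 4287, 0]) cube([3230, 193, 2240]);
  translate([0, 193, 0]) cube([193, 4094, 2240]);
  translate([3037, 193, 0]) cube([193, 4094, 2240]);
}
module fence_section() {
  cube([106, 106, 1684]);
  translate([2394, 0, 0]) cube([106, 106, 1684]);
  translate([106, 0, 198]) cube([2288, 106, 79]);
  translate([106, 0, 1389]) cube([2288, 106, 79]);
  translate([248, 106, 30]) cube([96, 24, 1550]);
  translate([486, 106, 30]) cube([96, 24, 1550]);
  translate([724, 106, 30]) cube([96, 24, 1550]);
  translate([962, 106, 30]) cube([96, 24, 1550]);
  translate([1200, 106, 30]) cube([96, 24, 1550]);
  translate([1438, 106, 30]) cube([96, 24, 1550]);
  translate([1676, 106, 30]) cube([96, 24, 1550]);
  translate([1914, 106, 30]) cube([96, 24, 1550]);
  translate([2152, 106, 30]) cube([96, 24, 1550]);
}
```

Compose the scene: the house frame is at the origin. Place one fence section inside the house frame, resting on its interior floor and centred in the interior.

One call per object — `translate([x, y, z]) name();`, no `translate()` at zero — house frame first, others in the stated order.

house_frame();
translate([365, 2175, 0]) fence_section();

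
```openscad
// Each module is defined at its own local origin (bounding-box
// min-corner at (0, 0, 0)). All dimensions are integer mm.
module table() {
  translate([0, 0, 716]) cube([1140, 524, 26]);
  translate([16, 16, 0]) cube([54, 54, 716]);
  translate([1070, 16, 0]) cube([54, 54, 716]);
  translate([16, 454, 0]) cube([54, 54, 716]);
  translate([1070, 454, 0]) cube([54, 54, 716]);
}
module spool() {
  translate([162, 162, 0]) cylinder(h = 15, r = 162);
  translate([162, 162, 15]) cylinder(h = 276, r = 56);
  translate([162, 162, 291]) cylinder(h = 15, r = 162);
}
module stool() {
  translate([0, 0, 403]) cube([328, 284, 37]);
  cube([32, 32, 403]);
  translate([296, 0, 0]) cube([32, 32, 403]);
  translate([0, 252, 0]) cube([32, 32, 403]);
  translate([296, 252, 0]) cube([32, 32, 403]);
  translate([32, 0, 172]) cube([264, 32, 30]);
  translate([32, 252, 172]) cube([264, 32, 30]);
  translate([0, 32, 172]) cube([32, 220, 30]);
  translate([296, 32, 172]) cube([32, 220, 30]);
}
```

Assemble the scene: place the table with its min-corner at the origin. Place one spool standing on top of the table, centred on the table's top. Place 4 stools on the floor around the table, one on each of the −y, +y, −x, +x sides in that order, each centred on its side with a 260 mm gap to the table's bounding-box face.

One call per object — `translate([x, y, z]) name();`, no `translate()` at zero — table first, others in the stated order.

table();
translate([408, 100, 742]) spool();
translate([406, -544, 0]) stool();
translate([406, 784, 0]) stool();
translate([-588, 120, 0]) stool();
translate([1400, 120, 0]) stool();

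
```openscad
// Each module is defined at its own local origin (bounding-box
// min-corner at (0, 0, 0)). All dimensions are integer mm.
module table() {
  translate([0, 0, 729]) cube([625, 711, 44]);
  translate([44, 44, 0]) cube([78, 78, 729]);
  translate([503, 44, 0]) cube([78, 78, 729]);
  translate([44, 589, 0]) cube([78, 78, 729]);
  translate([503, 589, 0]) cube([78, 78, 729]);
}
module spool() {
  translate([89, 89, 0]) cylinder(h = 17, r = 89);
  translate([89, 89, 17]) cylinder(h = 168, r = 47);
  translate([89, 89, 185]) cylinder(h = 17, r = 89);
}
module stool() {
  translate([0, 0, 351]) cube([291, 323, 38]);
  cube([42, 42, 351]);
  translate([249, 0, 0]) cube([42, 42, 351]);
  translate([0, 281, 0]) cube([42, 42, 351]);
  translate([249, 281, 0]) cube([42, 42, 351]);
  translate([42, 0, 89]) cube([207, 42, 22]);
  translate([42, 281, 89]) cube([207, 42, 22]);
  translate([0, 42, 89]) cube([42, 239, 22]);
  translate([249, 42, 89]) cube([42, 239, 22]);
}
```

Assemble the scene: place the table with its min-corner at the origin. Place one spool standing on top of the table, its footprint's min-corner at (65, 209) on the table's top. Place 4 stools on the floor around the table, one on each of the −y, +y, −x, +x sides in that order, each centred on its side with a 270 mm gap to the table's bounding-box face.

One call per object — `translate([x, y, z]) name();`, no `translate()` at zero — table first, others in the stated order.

table();
translate([65, 209, 773]) spool();
translate([167, -593, 0]) stool();
translate([167, 981, 0]) stool();
translate([-561, 194, 0]) stool();
translate([895, 194, 0]) stool();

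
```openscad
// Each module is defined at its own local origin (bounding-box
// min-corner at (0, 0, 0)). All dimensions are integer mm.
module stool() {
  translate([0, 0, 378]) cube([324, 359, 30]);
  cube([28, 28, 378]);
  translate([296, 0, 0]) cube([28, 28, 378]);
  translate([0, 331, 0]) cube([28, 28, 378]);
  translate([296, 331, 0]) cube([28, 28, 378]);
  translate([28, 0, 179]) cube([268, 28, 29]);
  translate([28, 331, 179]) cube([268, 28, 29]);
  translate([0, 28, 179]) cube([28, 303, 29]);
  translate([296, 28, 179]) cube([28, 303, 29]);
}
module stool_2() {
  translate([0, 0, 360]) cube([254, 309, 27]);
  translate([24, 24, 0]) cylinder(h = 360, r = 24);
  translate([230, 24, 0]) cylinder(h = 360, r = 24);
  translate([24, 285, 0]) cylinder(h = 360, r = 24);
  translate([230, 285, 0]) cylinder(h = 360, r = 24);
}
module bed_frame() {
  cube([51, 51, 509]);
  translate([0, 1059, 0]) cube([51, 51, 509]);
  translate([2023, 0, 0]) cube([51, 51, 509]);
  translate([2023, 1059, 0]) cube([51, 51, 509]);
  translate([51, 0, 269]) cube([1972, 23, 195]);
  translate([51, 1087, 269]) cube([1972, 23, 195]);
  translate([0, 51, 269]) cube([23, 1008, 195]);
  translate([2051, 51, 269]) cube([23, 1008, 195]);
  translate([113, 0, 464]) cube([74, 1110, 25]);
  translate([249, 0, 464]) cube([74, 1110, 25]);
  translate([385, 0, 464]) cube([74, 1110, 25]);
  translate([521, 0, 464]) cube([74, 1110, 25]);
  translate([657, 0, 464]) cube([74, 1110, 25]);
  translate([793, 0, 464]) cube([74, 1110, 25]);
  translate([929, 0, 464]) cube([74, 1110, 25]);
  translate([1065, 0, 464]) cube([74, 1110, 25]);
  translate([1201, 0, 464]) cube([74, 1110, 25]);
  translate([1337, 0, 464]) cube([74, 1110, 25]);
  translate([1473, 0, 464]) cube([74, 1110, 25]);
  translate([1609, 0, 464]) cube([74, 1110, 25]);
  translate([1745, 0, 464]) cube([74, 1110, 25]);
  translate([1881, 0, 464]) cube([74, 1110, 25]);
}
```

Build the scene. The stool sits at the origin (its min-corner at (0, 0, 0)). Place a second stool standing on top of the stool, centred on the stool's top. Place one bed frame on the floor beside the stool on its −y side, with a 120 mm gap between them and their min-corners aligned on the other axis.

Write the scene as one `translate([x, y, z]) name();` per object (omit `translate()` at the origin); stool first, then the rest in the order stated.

stool();
translate([35, 25, 408]) stool_2();
translate([0, -1230, 0]) bed_frame();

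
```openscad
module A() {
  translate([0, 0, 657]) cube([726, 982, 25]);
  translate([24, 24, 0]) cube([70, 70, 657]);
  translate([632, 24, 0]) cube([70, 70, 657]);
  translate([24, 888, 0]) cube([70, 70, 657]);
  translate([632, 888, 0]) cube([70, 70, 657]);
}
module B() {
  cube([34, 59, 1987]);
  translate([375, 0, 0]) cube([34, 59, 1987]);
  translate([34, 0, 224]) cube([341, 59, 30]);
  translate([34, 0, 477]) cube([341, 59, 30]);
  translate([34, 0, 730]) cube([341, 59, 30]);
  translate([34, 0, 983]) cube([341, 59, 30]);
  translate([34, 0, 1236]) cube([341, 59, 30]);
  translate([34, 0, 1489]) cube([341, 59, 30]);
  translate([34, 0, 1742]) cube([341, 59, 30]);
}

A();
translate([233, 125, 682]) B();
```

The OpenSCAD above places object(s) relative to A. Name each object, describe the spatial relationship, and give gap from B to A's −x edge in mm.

The ladder's min-x is at 233; the table's min-x is 0; gap = 233 mm.

A is a table. B is a ladder. The ladder is on top of the table. The gap from the ladder to the table's −x edge is 233 mm.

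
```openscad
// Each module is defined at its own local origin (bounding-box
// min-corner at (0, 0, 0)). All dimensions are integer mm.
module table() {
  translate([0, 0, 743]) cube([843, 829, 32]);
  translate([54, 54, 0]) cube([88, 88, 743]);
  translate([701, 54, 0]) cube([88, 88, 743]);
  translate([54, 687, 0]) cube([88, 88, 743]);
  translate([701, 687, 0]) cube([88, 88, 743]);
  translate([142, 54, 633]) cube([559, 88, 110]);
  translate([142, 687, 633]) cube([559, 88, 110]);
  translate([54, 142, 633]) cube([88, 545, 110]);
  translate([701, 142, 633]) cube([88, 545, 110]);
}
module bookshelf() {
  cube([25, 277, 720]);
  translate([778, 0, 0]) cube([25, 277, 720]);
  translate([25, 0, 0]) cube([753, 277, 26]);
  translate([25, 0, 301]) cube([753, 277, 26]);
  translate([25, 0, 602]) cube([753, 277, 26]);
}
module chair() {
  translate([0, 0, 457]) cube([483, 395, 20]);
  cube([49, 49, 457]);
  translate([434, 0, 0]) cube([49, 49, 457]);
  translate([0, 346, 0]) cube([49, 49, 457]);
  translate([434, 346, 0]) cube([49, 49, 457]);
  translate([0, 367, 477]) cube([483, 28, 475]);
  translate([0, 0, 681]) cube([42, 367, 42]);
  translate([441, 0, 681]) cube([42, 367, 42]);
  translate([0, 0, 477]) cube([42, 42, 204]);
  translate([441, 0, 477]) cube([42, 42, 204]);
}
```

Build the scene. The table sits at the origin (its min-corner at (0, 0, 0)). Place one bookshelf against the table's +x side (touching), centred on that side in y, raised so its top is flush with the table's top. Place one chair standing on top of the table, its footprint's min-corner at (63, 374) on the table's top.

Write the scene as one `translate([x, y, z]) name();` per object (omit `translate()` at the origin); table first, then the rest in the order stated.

table();
translate([843, 276, 55]) bookshelf();
translate([63, 374, 775]) chair();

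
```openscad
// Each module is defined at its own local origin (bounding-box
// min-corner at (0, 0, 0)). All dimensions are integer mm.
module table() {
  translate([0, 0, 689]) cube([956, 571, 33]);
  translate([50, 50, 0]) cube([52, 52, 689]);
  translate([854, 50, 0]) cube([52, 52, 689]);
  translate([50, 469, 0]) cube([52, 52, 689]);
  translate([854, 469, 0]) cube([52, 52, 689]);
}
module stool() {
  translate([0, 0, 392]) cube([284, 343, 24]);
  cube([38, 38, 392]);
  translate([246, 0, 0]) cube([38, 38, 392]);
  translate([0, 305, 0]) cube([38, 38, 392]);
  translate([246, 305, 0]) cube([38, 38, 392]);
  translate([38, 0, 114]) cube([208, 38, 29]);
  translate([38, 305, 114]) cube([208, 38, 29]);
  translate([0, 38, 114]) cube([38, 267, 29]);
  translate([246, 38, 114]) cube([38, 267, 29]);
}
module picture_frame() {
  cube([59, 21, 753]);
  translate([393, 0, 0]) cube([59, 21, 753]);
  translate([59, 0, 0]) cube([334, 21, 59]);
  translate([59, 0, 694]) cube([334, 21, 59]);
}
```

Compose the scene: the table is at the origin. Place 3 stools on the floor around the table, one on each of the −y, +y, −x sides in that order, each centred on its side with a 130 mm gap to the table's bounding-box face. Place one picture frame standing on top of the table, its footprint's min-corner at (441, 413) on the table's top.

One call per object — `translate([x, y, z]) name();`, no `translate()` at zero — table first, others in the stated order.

table();
translate([336, -473, 0]) stool();
translate([336, 701, 0]) stool();
translate([-414, 114, 0]) stool();
translate([441, 413, 722]) picture_frame();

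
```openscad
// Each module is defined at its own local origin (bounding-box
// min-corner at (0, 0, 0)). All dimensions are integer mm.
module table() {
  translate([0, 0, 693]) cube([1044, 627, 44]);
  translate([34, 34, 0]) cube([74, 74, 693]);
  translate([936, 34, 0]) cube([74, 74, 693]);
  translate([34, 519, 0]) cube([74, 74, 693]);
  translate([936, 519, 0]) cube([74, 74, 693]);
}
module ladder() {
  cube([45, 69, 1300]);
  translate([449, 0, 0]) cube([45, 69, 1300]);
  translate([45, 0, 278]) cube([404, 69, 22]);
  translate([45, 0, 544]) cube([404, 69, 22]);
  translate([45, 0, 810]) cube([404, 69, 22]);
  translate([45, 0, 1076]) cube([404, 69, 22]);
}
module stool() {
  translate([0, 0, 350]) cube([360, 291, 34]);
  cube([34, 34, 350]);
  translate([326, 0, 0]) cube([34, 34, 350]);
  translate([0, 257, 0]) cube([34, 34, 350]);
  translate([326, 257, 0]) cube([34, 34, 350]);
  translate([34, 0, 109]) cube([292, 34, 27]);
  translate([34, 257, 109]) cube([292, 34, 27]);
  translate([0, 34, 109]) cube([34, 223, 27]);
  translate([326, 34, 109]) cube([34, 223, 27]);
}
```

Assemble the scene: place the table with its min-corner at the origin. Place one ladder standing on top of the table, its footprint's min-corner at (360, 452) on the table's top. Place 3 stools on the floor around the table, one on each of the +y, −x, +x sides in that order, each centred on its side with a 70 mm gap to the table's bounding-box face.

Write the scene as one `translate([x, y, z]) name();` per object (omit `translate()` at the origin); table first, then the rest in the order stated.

table();
translate([360, 452, 737]) ladder();
translate([342, 697, 0]) stool();
translate([-430, 168, 0]) stool();
translate([1114, 168, 0]) stool();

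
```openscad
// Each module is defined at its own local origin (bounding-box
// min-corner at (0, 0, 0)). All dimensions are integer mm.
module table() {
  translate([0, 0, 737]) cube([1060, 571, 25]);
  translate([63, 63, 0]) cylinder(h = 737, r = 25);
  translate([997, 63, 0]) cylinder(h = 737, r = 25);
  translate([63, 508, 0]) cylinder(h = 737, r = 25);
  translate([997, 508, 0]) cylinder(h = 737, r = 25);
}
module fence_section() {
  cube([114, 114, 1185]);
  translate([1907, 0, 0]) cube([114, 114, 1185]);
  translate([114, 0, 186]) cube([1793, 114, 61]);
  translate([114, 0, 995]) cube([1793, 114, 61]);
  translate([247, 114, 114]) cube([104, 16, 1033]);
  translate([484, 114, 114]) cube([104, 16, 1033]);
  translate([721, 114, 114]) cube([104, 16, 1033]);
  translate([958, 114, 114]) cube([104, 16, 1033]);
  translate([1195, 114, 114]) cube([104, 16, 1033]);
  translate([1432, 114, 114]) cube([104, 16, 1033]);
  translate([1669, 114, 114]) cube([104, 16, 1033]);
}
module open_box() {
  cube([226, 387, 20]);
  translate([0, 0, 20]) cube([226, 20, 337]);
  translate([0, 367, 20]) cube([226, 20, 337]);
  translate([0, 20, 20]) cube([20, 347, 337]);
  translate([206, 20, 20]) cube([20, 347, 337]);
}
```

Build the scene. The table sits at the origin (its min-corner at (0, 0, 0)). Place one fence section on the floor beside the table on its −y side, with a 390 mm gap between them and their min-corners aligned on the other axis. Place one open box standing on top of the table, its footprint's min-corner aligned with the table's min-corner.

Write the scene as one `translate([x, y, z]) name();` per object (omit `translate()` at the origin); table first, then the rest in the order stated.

table();
translate([0, -520, 0]) fence_section();
translate([0, 0, 762]) open_box();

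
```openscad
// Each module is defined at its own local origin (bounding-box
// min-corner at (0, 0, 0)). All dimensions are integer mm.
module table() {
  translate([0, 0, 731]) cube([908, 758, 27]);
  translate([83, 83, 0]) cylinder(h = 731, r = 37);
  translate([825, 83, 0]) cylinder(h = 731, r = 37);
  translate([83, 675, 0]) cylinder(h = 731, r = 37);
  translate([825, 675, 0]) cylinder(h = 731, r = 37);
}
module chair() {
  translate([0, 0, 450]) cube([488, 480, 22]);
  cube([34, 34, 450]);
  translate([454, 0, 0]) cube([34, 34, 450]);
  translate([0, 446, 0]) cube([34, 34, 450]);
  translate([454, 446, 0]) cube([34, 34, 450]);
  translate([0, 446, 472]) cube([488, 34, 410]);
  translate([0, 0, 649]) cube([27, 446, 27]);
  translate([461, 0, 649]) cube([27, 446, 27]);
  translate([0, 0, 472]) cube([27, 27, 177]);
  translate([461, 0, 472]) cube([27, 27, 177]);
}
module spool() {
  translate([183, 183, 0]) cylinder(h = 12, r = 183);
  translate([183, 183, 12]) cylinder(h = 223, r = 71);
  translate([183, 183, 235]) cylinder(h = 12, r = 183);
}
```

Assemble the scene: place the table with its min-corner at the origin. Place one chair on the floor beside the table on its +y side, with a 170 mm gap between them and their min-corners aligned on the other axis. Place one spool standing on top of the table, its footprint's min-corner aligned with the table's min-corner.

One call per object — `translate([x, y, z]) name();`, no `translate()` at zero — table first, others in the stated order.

table();
translate([0, 928, 0]) chair();
translate([0, 0, 758]) spool();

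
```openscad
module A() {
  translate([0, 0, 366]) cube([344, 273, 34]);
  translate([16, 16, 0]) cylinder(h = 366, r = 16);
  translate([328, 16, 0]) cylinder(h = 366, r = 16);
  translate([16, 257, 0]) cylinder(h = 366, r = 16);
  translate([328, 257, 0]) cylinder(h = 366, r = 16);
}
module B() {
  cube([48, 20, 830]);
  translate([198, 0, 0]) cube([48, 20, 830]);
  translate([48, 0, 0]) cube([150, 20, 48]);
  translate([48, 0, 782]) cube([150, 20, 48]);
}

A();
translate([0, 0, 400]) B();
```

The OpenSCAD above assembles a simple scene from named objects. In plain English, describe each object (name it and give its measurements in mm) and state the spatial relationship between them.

A is a simple wooden stool: a rectangular seat 344 mm (x) by 273 mm (y), 34 mm thick, top face at z = 400 mm, on four round legs, each 32 mm in diameter. The legs rest on z = 0, each leg's axis is inset half a diameter from the nearest pair of seat edges (so the leg's bounding box is flush with the corner).

B is a picture frame with a 150×734 mm rectangular opening (x by z) and a uniform 48 mm border on every side. Frame depth is 20 mm along y. It is built from two vertical stiles running the full outside height and two horizontal rails spanning the gap between the stiles.

The picture frame is on top of the stool.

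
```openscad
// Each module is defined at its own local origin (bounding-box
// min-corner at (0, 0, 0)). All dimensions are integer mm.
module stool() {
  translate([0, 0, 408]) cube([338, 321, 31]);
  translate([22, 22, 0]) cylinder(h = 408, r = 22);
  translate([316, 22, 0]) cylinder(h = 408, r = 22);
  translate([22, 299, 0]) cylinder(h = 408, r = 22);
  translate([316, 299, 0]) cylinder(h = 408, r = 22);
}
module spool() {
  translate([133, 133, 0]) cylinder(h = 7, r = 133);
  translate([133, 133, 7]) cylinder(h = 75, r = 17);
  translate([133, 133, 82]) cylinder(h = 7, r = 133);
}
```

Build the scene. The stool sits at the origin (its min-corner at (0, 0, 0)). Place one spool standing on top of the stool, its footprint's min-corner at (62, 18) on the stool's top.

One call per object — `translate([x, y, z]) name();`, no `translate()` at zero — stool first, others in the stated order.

stool();
translate([62, 18, 439]) spool();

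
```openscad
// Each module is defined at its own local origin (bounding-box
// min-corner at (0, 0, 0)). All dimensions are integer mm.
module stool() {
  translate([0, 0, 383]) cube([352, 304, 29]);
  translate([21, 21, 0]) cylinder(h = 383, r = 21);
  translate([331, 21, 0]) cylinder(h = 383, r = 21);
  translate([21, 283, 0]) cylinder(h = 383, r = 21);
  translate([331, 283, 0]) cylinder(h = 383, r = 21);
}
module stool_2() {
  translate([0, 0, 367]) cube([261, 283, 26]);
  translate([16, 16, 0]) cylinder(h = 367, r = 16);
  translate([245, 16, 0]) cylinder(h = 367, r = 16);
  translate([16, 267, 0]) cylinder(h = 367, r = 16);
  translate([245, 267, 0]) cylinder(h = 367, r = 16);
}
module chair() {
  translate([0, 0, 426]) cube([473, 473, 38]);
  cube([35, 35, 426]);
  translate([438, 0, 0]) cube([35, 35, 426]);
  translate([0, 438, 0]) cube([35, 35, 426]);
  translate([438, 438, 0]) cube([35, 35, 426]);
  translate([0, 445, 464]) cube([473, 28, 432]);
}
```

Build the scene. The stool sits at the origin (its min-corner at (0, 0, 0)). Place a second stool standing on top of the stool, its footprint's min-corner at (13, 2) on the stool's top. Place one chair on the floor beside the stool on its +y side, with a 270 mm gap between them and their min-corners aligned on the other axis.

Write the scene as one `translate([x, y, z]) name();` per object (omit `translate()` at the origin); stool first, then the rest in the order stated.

stool();
translate([13, 2, 412]) stool_2();
translate([0, 574, 0]) chair();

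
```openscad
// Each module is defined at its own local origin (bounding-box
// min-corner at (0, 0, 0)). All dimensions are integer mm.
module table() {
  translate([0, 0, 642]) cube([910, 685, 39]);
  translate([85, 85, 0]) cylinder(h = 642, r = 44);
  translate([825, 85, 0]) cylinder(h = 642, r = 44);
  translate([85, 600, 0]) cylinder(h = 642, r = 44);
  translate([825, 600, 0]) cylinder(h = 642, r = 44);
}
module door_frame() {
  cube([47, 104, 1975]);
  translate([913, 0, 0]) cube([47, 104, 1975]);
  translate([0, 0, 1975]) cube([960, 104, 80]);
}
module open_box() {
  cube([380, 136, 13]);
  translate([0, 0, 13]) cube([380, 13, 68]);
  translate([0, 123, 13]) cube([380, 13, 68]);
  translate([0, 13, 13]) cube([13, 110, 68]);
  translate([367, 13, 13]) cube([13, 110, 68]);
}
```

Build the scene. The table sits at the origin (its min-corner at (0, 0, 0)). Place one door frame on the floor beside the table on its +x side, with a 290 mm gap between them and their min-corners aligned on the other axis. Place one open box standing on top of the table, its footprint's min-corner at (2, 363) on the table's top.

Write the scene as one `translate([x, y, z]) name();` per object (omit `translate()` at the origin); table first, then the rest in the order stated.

table();
translate([1200, 0, 0]) door_frame();
translate([2, 363, 681]) open_box();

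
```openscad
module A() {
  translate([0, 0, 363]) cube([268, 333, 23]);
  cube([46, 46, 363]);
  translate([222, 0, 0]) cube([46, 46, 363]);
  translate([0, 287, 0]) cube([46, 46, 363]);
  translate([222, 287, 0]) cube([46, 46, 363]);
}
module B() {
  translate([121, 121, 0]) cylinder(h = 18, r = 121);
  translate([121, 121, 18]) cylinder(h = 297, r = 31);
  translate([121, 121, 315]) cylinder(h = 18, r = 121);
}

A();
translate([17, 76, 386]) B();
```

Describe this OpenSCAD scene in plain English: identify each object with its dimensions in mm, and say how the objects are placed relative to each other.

A is a four-legged stool. The seat is 268×333 mm, 23 mm thick, top at z = 386 mm. It stands on four square legs, each 46×46 mm in cross-section, from z = 0 to the seat underside, each flush with a corner of the seat.

B is a spool: two coaxial disc flanges of radius 121 mm and thickness 18 mm, joined by a core cylinder of radius 31 mm and height 297 mm. The lower flange rests on z = 0 and the three cylinders share a vertical axis.

The spool is on top of the stool.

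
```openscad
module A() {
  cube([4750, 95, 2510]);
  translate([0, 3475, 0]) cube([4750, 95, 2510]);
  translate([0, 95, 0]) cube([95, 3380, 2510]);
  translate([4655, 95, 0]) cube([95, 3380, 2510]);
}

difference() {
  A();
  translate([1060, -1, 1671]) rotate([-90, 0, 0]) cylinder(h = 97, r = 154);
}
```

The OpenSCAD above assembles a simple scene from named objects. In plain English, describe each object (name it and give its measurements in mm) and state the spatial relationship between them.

A is the wall frame of a small rectangular building: four walls, each 2510 mm tall and 95 mm thick, enclosing a footprint 4750 mm (x) by 3570 mm (y) outside-to-outside, with no floor or roof. The front and back walls (the −y and +y sides) span the full width; the two side walls fit between them.

The house frame has a circular hole of radius 154 mm through its front wall, centred at (x = 1060, z = 1671).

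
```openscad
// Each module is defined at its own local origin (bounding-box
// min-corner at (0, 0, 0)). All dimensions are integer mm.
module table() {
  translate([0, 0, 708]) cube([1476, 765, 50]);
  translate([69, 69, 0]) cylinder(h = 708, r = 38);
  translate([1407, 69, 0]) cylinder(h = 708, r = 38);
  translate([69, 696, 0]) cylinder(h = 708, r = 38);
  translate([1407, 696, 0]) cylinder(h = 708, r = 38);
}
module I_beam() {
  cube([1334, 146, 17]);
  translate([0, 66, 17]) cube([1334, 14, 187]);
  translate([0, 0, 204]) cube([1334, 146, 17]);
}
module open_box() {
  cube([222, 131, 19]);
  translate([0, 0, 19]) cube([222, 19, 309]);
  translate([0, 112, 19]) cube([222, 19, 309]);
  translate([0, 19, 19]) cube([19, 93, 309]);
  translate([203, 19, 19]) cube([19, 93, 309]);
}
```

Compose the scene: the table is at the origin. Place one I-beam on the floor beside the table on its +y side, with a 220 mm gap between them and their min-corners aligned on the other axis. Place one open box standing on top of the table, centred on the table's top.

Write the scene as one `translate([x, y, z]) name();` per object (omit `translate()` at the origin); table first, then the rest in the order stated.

table();
translate([0, 985, 0]) I_beam();
translate([627, 317, 758]) open_box();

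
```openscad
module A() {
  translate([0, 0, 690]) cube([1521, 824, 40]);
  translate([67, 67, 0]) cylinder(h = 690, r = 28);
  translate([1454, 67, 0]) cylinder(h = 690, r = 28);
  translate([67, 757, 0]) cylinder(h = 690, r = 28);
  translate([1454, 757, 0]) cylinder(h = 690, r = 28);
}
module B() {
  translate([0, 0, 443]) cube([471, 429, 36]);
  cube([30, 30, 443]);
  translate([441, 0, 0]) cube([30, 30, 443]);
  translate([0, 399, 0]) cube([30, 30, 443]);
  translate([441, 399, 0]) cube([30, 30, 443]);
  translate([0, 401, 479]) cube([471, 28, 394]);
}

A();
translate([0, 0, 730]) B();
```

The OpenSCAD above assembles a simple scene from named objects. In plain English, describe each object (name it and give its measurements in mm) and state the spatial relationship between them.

A is a rectangular dining table. The top is 1521×824×40 mm with its upper surface at z = 730 mm. It stands on four round legs of 56 mm diameter, each leg's bounding box inset 39 mm from the nearest pair of top edges, running from the floor to the underside of the top.

B is a chair: 471×429 mm seat, 36 mm thick, top at z = 479 mm, on four 30 mm square corner legs flush with the seat edges. A 28 mm thick backrest slab spans the full seat width, extending 394 mm above the seat top, its back face flush with the seat's +y edge.

The chair is on top of the table.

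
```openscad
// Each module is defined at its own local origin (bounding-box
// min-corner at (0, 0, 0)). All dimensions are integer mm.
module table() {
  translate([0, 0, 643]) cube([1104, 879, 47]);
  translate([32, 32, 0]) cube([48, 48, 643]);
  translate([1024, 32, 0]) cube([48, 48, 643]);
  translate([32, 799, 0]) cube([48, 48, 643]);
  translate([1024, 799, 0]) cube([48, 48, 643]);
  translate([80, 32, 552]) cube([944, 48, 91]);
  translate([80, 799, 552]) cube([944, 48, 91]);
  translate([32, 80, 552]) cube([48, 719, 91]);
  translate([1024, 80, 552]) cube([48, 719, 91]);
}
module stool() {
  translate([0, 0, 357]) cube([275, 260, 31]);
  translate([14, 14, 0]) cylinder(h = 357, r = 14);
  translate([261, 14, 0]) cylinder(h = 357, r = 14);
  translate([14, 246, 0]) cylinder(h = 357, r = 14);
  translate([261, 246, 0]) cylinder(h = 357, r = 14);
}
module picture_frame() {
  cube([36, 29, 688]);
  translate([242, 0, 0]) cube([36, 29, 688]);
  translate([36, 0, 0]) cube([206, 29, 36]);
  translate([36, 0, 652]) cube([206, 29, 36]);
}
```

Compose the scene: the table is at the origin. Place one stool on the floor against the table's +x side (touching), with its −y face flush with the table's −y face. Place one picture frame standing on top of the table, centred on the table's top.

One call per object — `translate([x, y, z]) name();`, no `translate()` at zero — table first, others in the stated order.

table();
translate([1104, 0, 0]) stool();
translate([413, 425, 690]) picture_frame();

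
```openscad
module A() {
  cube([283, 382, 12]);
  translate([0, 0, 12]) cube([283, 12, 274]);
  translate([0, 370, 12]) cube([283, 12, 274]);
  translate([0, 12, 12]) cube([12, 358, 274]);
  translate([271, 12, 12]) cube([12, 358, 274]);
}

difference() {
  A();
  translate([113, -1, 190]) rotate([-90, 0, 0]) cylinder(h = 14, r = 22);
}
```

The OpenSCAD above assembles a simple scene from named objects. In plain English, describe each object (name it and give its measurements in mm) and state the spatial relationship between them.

A is an open storage box with external size 283×382×286 mm and wall thickness 12 mm (the base is also 12 mm thick). The base covers the whole footprint; the four walls stand on the base, with the y-facing walls full-width and the x-facing walls fitting between their inner faces.

The open box has a circular hole of radius 22 mm through its front wall, centred at (x = 113, z = 190).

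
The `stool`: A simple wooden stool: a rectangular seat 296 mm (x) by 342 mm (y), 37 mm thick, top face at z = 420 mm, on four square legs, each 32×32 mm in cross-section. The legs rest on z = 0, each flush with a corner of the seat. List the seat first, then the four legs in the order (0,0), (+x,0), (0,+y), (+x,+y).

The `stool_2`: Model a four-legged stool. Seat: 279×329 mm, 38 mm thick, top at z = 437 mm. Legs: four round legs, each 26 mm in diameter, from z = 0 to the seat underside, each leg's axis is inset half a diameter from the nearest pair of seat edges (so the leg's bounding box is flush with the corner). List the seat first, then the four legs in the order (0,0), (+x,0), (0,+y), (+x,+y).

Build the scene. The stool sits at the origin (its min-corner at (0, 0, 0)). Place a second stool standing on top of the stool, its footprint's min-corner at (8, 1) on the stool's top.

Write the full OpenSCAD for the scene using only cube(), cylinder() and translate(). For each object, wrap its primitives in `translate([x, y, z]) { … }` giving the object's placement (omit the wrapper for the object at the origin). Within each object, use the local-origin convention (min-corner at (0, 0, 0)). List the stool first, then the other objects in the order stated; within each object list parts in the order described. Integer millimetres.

translate([0, 0, 383]) cube([296, 342, 37]);
cube([32, 32, 383]);
translate([264, 0, 0]) cube([32, 32, 383]);
translate([0, 310, 0]) cube([32, 32, 383]);
translate([264, 310, 0]) cube([32, 32, 383]);
translate([8, 1, 420]) {
  translate([0, 0, 399]) cube([279, 329, 38]);
  translate([13, 13, 0]) cylinder(h = 399, r = 13);
  translate([266, 13, 0]) cylinder(h = 399, r = 13);
  translate([13, 316, 0]) cylinder(h = 399, r = 13);
  translate([266, 316, 0]) cylinder(h = 399, r = 13);
}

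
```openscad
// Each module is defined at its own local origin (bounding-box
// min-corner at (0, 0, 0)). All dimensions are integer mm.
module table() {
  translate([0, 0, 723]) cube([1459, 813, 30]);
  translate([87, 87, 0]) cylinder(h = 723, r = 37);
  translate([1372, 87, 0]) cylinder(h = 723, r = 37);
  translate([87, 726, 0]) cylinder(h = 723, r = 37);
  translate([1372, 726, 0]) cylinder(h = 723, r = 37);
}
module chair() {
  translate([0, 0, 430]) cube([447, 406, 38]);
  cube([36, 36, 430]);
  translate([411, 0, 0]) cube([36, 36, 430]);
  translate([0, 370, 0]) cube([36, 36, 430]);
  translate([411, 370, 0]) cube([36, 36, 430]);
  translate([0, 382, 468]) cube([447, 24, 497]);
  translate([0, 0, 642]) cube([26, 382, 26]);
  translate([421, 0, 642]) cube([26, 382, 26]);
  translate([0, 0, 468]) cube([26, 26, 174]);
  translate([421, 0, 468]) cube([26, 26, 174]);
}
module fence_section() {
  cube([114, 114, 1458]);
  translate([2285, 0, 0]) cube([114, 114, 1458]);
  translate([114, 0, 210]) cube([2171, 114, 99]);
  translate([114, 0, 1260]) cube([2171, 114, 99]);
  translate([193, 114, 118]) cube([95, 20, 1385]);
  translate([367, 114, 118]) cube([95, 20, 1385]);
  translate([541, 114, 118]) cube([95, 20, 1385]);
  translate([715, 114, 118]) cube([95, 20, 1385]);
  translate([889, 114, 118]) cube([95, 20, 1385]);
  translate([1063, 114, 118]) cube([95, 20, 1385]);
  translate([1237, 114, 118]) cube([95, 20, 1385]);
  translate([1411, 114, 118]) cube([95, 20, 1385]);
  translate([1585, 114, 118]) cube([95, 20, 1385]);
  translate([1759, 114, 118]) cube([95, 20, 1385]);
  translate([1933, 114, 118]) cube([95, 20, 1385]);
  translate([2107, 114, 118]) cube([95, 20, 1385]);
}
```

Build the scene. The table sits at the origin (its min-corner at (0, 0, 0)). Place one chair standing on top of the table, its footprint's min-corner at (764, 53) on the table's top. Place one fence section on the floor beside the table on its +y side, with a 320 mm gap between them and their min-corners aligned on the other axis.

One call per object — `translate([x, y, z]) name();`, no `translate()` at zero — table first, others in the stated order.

table();
translate([764, 53, 753]) chair();
translate([0, 1133, 0]) fence_section();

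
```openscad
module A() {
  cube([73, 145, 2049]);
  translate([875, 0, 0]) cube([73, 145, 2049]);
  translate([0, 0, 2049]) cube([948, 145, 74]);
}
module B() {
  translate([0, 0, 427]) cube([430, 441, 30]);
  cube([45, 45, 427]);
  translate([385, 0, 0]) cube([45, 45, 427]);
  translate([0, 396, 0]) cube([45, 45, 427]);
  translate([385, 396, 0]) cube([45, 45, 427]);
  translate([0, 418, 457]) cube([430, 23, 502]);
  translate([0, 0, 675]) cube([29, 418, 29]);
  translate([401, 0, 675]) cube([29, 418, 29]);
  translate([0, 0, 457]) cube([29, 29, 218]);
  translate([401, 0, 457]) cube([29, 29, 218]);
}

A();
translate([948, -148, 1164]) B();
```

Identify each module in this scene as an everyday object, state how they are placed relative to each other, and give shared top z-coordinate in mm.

Both tops at z = 2123 mm.

A is a door frame. B is a chair. The chair is beside the door frame with their tops flush at z = 2123. The shared top z-coordinate is 2123 mm.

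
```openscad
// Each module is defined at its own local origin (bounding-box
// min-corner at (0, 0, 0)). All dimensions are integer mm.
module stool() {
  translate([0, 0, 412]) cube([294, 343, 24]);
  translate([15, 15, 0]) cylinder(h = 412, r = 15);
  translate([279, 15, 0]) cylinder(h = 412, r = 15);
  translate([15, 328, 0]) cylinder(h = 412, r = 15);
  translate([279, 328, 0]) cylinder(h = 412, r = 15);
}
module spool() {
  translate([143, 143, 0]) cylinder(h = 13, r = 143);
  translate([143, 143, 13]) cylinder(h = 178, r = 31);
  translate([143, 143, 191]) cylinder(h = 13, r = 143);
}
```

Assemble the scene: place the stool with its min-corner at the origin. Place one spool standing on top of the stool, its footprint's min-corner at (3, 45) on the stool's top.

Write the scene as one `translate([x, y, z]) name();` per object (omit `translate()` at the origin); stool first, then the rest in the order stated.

stool();
translate([3, 45, 436]) spool();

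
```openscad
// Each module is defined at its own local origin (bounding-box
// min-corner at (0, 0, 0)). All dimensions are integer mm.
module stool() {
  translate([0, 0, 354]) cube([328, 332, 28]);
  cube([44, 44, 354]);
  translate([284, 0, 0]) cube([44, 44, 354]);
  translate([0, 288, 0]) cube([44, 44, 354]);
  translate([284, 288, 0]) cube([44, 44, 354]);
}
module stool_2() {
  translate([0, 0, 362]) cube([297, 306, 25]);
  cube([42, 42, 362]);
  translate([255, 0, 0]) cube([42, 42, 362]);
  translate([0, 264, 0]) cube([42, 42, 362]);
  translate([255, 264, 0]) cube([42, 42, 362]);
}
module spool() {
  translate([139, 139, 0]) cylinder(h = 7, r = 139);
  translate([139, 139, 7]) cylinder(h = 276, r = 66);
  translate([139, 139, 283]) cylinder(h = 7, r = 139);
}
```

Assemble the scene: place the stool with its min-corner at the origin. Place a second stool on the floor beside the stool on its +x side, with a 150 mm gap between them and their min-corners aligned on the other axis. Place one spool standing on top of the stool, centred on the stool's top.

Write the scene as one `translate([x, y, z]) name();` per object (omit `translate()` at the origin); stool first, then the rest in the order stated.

stool();
translate([478, 0, 0]) stool_2();
translate([25, 27, 382]) spool();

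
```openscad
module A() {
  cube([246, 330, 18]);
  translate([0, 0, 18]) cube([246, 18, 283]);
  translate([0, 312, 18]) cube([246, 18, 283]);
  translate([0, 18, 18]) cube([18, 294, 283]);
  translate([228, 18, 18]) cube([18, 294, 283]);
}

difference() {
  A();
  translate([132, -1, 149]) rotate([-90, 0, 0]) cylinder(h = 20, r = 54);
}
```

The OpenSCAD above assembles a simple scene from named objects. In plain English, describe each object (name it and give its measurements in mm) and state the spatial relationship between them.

A is an open-topped rectangular box: outside dimensions 246×330×301 mm, with a uniform wall and base thickness of 18 mm. The base is a full 246×330 slab on the floor; four walls sit on top of the base. The front and back walls (the −y and +y sides) span the full width; the two side walls fit between them.

The open box has a circular hole of radius 54 mm through its front wall, centred at (x = 132, z = 149).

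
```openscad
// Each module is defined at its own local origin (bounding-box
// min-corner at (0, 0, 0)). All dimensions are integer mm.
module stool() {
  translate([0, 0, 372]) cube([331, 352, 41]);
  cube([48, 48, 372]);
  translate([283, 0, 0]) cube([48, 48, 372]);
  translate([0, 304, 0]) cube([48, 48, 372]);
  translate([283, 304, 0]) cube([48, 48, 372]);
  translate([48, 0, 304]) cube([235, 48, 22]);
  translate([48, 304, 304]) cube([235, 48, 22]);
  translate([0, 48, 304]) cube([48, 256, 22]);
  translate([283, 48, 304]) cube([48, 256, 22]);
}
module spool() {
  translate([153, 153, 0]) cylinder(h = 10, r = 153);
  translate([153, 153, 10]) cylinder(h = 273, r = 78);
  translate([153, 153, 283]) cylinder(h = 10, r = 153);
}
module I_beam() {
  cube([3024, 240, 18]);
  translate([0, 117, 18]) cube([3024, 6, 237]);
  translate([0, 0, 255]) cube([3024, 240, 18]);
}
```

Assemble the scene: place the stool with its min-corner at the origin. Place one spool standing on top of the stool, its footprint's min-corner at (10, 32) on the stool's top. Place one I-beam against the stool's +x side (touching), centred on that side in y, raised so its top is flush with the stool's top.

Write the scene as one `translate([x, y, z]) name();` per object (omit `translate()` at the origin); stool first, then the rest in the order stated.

stool();
translate([10, 32, 413]) spool();
translate([331, 56, 140]) I_beam();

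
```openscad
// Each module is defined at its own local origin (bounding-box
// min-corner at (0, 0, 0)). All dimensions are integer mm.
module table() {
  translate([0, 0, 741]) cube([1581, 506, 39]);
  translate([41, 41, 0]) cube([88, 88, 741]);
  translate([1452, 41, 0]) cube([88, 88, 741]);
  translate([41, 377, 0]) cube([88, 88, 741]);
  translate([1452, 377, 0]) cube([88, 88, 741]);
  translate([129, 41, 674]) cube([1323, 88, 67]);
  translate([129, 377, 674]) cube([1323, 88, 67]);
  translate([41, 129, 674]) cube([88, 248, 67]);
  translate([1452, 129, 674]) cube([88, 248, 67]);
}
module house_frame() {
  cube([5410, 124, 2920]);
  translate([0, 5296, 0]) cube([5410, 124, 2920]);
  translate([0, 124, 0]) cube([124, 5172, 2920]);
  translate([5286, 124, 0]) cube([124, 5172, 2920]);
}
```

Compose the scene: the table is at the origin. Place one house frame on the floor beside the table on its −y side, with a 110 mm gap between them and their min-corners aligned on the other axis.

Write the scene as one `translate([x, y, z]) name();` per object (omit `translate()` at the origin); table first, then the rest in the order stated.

table();
translate([0, -5530, 0]) house_frame();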